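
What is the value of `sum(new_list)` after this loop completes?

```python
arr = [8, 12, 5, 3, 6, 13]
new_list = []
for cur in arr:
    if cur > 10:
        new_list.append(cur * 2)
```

Sum of doubled values > 10
`new_list` takes the values: [] → [24] → [24, 26]
So `sum(new_list)` = 50

Answer: 50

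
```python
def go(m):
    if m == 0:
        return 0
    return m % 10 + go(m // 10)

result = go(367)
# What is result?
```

Sum of digits of 367: 7 + 6 + 3 = 16

Answer: 16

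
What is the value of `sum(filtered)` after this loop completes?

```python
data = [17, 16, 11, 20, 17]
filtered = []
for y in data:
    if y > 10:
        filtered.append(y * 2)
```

Sum of doubled values > 10
`filtered` takes the values: [] → [34] → [34, 32] → [34, 32, 22] → [34, 32, 22, 40] → [34, 32, 22, 40, 34]
So `sum(filtered)` = 162

Answer: 162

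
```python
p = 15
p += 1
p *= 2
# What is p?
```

Trace:
`p = 15` → p = 15
`p += 1` → p = 16
`p *= 2` → p = 32
So p = 32

Answer: 32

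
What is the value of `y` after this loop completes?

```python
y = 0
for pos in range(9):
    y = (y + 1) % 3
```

Increment mod 3, 9 times = 0
`y` takes the values: 0 → 1 → 2 → 0 → 1 → 2 → 0 → 1 → 2 → 0

Answer: 0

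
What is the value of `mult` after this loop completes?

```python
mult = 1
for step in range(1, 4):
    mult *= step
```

3! = 6
`mult` takes the values: 1 → 2 → 6

Answer: 6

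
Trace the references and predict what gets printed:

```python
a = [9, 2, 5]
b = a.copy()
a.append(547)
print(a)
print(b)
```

Key concept: list.copy() creates independent copy.
Step by step:
`a = [9, 2, 5]` → a = [9, 2, 5]
`b = a.copy()` → b = [9, 2, 5]
`a.append(547)` → a = [9, 2, 5, 547]
`print(a)` → prints [9, 2, 5, 547]
`print(b)` → prints [9, 2, 5]

Answer:
[9, 2, 5, 547]
[9, 2, 5]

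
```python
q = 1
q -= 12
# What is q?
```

Trace:
`q = 1` → q = 1
`q -= 12` → q = -11
So q = -11

Answer: -11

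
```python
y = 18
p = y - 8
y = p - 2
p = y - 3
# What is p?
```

Trace:
`y = 18` → y = 18
`p = y - 8` → p = 10
`y = p - 2` → y = 8
`p = y - 3` → p = 5
So p = 5

Answer: 5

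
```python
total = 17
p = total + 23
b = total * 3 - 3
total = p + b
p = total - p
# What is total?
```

Trace:
`total = 17` → total = 17
`p = total + 23` → p = 40
`b = total * 3 - 3` → b = 48
`total = p + b` → total = 88
`p = total - p` → p = 48
So total = 88

Answer: 88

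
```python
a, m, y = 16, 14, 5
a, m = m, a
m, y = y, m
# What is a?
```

Trace:
`a, m, y = 16, 14, 5` → a = 16; m = 14; y = 5
`a, m = m, a` → a = 14; m = 16
`m, y = y, m` → m = 5; y = 16
So a = 14

Answer: 14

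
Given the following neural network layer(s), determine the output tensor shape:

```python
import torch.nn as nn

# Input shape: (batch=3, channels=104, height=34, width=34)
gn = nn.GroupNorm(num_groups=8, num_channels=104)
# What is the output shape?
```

Input: (3, 104, 34, 34) -> Output: (3, 104, 34, 34)

Answer: (3, 104, 34, 34)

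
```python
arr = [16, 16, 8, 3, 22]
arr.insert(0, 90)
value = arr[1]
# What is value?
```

Trace:
`arr = [16, 16, 8, 3, 22]` → arr = [16, 16, 8, 3, 22]
`arr.insert(0, 90)` → arr = [90, 16, 16, 8, 3, 22]
`value = arr[1]` → value = 16
So value = 16

Answer: 16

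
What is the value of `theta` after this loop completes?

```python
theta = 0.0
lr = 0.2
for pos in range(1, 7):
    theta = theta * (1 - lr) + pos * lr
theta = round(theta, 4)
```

Moving average with lr=0.2
`theta` takes the values: 0.0 → 0.2 → 0.56 → 1.048 → 1.6384 → 2.31072 → 3.048576 → 3.0486

Answer: 3.0486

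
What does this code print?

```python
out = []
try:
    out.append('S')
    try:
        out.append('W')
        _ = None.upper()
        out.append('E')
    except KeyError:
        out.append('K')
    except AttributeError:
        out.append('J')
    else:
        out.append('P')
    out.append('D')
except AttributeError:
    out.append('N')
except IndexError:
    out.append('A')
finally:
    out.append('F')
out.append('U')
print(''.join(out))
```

Execution trace: 'S' (try body) → 'W' (inner try body) → 'J' (inner except AttributeError) → 'D' (try body, no exception) → 'F' (finally) → 'U' (after the try/except). Output: SWJDFU

Answer: SWJDFU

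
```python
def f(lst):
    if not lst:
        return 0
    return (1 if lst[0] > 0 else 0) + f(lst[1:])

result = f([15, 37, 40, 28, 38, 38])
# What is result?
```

Count of positive elements in [15, 37, 40, 28, 38, 38] = 6

Answer: 6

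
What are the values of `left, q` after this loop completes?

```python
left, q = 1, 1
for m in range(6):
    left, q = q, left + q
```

Fibonacci: after 6 iterations
`left, q` takes the values: (1, 1) → (1, 2) → (2, 3) → (3, 5) → (5, 8) → (8, 13) → (13, 21)

Answer: 13, 21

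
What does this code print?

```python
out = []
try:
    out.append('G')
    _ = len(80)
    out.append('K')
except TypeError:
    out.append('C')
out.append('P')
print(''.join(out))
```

Execution trace: 'G' (try body) → 'C' (except TypeError) → 'P' (after the try/except). Output: GCP

Answer: GCP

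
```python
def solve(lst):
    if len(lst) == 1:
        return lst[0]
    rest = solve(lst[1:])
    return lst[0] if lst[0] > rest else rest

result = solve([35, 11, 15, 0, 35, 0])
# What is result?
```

Recursive max over [35, 11, 15, 0, 35, 0] = 35

Answer: 35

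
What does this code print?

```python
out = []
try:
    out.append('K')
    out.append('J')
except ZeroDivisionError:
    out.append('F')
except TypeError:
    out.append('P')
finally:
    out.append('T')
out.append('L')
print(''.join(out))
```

Execution trace: 'K' (try body) → 'J' (try body, no exception) → 'T' (finally) → 'L' (after the try/except). Output: KJTL

Answer: KJTL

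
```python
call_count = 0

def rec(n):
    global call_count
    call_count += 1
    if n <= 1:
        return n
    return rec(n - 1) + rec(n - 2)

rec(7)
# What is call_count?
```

Calls(n) = 1 + Calls(n-1) + Calls(n-2); Calls(0)=Calls(1)=1. For n=7 this gives 41.

Answer: 41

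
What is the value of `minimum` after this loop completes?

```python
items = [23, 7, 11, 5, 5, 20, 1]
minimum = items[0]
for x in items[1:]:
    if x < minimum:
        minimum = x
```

Minimum of [23, 7, 11, 5, 5, 20, 1]
`minimum` takes the values: 23 → 7 → 5 → 1

Answer: 1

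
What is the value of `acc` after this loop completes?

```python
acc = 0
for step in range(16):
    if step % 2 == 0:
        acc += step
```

Sum of even numbers 0 to 15
`acc` takes the values: 0 → 2 → 6 → 12 → 20 → 30 → 42 → 56

Answer: 56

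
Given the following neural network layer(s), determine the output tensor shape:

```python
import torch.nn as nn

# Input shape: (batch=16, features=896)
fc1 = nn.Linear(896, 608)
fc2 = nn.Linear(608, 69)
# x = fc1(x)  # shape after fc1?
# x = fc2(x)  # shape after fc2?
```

Input: (16, 896) -> after fc1: (16, 608) -> Output: (16, 69)

Answer: (16, 69)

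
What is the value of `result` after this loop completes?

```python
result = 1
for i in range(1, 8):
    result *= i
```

7! = 5040
`result` takes the values: 1 → 2 → 6 → 24 → 120 → 720 → 5040

Answer: 5040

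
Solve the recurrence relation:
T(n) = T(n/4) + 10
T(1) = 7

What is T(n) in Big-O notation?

Each step divides n by 4 and adds 10. After log_4(n) steps we reach T(1)=7. So T(n) = 10·log_4(n) + 7 = O(log n).

Answer: O(log n)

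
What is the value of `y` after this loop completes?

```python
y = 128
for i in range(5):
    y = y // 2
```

Halve 5 times: 128 // 2^5 = 4
`y` takes the values: 128 → 64 → 32 → 16 → 8 → 4

Answer: 4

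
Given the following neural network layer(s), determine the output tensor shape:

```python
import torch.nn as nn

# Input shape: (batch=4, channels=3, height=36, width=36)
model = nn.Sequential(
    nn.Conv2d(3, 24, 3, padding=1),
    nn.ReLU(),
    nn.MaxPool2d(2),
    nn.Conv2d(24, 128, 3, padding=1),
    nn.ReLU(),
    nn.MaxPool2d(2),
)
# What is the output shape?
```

Input: (4, 3, 36, 36) -> after first Conv2d: (4, 24, 36, 36) -> after first MaxPool2d: (4, 24, 18, 18) -> after second Conv2d: (4, 128, 18, 18) -> Output: (4, 128, 9, 9)

Answer: (4, 128, 9, 9)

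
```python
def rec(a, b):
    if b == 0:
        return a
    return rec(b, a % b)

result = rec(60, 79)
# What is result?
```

rec(60, 79) -> rec(79, 60) -> rec(60, 19) -> rec(19, 3) -> rec(3, 1) -> rec(1, 0) -> 1

Answer: 1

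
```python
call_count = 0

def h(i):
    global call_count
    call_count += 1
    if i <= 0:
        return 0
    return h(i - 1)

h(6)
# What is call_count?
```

Linear recursion stepping by 1: 7 calls from i=6 down to ≤0.

Answer: 7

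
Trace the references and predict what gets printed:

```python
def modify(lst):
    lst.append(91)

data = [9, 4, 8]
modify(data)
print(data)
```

Key concept: function modifies passed list.
Step by step:
`data = [9, 4, 8]` → data = [9, 4, 8]
`modify(data)` → data = [9, 4, 8, 91]
`print(data)` → prints [9, 4, 8, 91]

Answer: [9, 4, 8, 91]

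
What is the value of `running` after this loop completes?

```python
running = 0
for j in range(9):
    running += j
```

Sum of 0 to 8 = 36
`running` takes the values: 0 → 1 → 3 → 6 → 10 → 15 → 21 → 28 → 36

Answer: 36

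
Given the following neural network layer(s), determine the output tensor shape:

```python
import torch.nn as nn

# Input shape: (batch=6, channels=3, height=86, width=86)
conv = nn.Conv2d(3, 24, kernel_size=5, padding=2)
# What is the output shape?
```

Input: (6, 3, 86, 86) -> Output: (6, 24, 86, 86)

Answer: (6, 24, 86, 86)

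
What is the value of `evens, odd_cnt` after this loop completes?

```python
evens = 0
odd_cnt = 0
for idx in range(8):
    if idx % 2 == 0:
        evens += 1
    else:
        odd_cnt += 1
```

Count evens and odds in range(8)
`evens, odd_cnt` takes the values: (0, 0) → (1, 0) → (1, 1) → (2, 1) → (2, 2) → (3, 2) → (3, 3) → (4, 3) → (4, 4)

Answer: 4, 4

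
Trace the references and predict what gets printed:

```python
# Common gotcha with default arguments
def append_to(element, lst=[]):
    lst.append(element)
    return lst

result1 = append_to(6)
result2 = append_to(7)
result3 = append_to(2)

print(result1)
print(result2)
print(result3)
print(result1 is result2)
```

Key concept: mutable default argument gotcha.
Step by step:
`result1 = append_to(6)` → result1 = [6]
`result2 = append_to(7)` → result1 = [6, 7] (same object as result2); result2 = [6, 7] (same object as result1)
`result3 = append_to(2)` → result1 = [6, 7, 2] (same object as result2, result3); result2 = [6, 7, 2] (same object as result1, result3); result3 = [6, 7, 2] (same object as result1, result2)
`print(result1)` → prints [6, 7, 2]
`print(result2)` → prints [6, 7, 2]
`print(result3)` → prints [6, 7, 2]
`print(result1 is result2)` → prints True

Answer:
[6, 7, 2]
[6, 7, 2]
[6, 7, 2]
True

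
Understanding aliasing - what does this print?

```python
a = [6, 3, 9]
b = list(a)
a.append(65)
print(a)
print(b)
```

Key concept: list() constructor creates copy.
Step by step:
`a = [6, 3, 9]` → a = [6, 3, 9]
`b = list(a)` → b = [6, 3, 9]
`a.append(65)` → a = [6, 3, 9, 65]
`print(a)` → prints [6, 3, 9, 65]
`print(b)` → prints [6, 3, 9]

Answer:
[6, 3, 9, 65]
[6, 3, 9]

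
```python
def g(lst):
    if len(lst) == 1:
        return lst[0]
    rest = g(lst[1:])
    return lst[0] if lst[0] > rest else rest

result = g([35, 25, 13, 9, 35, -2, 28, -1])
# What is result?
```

Recursive max over [35, 25, 13, 9, 35, -2, 28, -1] = 35

Answer: 35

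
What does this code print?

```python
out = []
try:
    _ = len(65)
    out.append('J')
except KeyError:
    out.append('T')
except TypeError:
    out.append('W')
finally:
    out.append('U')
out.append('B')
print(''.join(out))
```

Execution trace: 'W' (except TypeError) → 'U' (finally) → 'B' (after the try/except). Output: WUB

Answer: WUB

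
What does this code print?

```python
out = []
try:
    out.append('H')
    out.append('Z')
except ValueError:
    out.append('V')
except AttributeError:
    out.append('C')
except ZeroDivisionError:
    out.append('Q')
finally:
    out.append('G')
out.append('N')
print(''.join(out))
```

Execution trace: 'H' (try body) → 'Z' (try body, no exception) → 'G' (finally) → 'N' (after the try/except). Output: HZGN

Answer: HZGN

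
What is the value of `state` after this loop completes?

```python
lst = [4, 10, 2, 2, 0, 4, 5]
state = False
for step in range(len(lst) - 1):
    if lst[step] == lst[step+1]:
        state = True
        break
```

Check consecutive duplicates in [4, 10, 2, 2, 0, 4, 5]
`state` takes the values: False → True

Answer: True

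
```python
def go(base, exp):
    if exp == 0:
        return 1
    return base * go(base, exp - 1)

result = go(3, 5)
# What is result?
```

go(3, 5) = 3 * 3 * 3 * 3 * 3 = 243

Answer: 243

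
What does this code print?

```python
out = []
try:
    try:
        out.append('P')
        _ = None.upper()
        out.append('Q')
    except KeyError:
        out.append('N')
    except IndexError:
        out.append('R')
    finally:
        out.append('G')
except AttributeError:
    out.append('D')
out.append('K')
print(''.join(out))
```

Execution trace: 'P' (try body) → 'G' (finally) → 'D' (outer except AttributeError) → 'K' (after the try/except). Output: PGDK

Answer: PGDK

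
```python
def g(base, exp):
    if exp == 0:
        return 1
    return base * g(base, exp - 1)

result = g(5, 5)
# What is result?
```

g(5, 5) = 5 * 5 * 5 * 5 * 5 = 3125

Answer: 3125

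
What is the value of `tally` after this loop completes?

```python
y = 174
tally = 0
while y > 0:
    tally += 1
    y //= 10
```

Count digits by repeated division by 10
`tally` takes the values: 0 → 1 → 2 → 3

Answer: 3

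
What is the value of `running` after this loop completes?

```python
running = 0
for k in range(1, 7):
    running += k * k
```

Sum of squares 1² to 6² = 91
`running` takes the values: 0 → 1 → 5 → 14 → 30 → 55 → 91

Answer: 91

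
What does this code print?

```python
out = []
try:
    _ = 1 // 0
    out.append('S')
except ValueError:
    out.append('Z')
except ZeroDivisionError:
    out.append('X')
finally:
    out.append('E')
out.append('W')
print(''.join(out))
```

Execution trace: 'X' (except ZeroDivisionError) → 'E' (finally) → 'W' (after the try/except). Output: XEW

Answer: XEW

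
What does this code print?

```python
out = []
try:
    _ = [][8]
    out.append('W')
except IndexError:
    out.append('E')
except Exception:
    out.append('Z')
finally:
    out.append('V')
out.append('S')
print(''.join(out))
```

Execution trace: 'E' (except IndexError) → 'V' (finally) → 'S' (after the try/except). Output: EVS

Answer: EVS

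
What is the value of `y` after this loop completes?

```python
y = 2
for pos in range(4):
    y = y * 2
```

Multiply by 2, 4 times: 2 * 2^4 = 32
`y` takes the values: 2 → 4 → 8 → 16 → 32

Answer: 32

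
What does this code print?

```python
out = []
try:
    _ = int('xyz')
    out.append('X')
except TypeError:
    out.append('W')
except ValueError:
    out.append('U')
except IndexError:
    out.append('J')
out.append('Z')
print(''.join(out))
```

Execution trace: 'U' (except ValueError) → 'Z' (after the try/except). Output: UZ

Answer: UZ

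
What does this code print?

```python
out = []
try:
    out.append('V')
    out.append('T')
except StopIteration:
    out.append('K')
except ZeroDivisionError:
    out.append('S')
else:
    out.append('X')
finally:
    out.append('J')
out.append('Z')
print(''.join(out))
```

Execution trace: 'V' (try body) → 'T' (try body, no exception) → 'X' (else) → 'J' (finally) → 'Z' (after the try/except). Output: VTXJZ

Answer: VTXJZ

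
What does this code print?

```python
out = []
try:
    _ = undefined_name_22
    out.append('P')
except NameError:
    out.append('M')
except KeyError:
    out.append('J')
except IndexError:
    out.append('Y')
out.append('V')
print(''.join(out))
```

Execution trace: 'M' (except NameError) → 'V' (after the try/except). Output: MV

Answer: MV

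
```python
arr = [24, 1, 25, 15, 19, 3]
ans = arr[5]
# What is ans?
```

Trace:
`arr = [24, 1, 25, 15, 19, 3]` → arr = [24, 1, 25, 15, 19, 3]
`ans = arr[5]` → ans = 3
So ans = 3

Answer: 3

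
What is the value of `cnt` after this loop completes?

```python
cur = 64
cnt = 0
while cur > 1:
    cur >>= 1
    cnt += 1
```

Count right shifts until 1
`cnt` takes the values: 0 → 1 → 2 → 3 → 4 → 5 → 6

Answer: 6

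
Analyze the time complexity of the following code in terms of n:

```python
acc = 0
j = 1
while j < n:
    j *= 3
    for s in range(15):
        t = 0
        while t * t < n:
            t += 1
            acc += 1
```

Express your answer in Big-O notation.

Each loop level contributes: log n × 1 × √n. Multiplying the contributions gives O(√n log n).

Answer: O(√n log n)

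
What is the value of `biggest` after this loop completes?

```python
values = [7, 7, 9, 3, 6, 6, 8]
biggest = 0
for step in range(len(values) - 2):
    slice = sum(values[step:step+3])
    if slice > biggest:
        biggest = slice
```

Max sum of 3-element window in [7, 7, 9, 3, 6, 6, 8]
`biggest` takes the values: 0 → 23

Answer: 23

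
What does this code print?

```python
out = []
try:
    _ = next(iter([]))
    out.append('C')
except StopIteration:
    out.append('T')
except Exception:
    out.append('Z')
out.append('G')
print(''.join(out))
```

Execution trace: 'T' (except StopIteration) → 'G' (after the try/except). Output: TG

Answer: TG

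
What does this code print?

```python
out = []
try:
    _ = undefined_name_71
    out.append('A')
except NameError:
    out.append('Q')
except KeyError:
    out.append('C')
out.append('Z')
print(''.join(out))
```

Execution trace: 'Q' (except NameError) → 'Z' (after the try/except). Output: QZ

Answer: QZ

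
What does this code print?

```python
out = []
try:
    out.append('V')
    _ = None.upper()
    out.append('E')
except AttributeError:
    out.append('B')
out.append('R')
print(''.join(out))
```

Execution trace: 'V' (try body) → 'B' (except AttributeError) → 'R' (after the try/except). Output: VBR

Answer: VBR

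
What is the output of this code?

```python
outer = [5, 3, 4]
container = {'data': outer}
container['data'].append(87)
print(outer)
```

Key concept: dict holds reference to list.
Step by step:
`outer = [5, 3, 4]` → outer = [5, 3, 4]
`container = {'data': outer}` → container = {'data': [5, 3, 4]}
`container['data'].append(87)` → outer = [5, 3, 4, 87]; container = {'data': [5, 3, 4, 87]}
`print(outer)` → prints [5, 3, 4, 87]

Answer: [5, 3, 4, 87]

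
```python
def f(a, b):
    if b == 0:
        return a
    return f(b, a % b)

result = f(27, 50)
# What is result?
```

f(27, 50) -> f(50, 27) -> f(27, 23) -> f(23, 4) -> f(4, 3) -> f(3, 1) -> f(1, 0) -> 1

Answer: 1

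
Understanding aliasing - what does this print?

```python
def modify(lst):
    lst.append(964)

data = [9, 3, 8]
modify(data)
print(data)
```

Key concept: function modifies passed list.
Step by step:
`data = [9, 3, 8]` → data = [9, 3, 8]
`modify(data)` → data = [9, 3, 8, 964]
`print(data)` → prints [9, 3, 8, 964]

Answer: [9, 3, 8, 964]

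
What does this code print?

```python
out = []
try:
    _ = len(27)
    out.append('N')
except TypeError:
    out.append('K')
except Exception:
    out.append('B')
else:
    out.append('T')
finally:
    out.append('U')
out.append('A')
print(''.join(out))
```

Execution trace: 'K' (except TypeError) → 'U' (finally) → 'A' (after the try/except). Output: KUA

Answer: KUA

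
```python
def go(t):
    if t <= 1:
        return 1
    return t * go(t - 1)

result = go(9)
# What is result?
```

go(9) = 9 * 8 * 7 * 6 * 5 * 4 * 3 * 2 * 1 = 362880

Answer: 362880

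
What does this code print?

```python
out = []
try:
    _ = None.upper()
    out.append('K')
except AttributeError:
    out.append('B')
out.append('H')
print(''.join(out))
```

Execution trace: 'B' (except AttributeError) → 'H' (after the try/except). Output: BH

Answer: BH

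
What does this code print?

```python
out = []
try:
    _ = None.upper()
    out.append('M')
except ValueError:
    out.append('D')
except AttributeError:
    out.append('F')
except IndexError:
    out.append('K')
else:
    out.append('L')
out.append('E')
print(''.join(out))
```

Execution trace: 'F' (except AttributeError) → 'E' (after the try/except). Output: FE

Answer: FE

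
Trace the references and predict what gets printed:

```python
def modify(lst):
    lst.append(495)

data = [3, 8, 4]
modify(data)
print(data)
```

Key concept: function modifies passed list.
Step by step:
`data = [3, 8, 4]` → data = [3, 8, 4]
`modify(data)` → data = [3, 8, 4, 495]
`print(data)` → prints [3, 8, 4, 495]

Answer: [3, 8, 4, 495]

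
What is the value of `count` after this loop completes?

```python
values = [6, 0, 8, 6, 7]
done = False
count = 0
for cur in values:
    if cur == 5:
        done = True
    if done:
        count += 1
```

Count elements after first 5 in [6, 0, 8, 6, 7]
`count` takes the values: 0

Answer: 0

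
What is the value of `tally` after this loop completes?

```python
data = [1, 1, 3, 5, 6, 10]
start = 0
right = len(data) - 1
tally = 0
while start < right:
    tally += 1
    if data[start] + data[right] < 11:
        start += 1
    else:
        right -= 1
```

Steps to find pair summing to 11
`tally` takes the values: 0 → 1 → 2 → 3 → 4 → 5

Answer: 5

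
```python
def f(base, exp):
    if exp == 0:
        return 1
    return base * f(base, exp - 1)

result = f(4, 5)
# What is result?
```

f(4, 5) = 4 * 4 * 4 * 4 * 4 = 1024

Answer: 1024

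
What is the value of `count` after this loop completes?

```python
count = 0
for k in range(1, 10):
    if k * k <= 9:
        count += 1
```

Count numbers where k² ≤ 9
`count` takes the values: 0 → 1 → 2 → 3

Answer: 3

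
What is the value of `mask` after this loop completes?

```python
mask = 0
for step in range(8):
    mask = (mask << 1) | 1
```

Build 8 consecutive 1-bits: 0b11111111
`mask` takes the values: 0 → 1 → 3 → 7 → 15 → 31 → 63 → 127 → 255

Answer: 255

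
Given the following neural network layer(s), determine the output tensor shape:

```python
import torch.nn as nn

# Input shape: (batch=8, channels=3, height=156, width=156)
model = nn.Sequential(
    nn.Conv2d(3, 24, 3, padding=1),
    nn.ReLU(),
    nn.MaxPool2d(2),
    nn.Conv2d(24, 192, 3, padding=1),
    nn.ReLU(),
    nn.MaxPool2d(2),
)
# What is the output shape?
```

Input: (8, 3, 156, 156) -> after first Conv2d: (8, 24, 156, 156) -> after first MaxPool2d: (8, 24, 78, 78) -> after second Conv2d: (8, 192, 78, 78) -> Output: (8, 192, 39, 39)

Answer: (8, 192, 39, 39)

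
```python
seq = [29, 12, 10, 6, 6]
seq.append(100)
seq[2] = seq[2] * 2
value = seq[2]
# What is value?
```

Trace:
`seq = [29, 12, 10, 6, 6]` → seq = [29, 12, 10, 6, 6]
`seq.append(100)` → seq = [29, 12, 10, 6, 6, 100]
`seq[2] = seq[2] * 2` → seq = [29, 12, 20, 6, 6, 100]
`value = seq[2]` → value = 20
So value = 20

Answer: 20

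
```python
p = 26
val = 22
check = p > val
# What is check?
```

Trace:
`p = 26` → p = 26
`val = 22` → val = 22
`check = p > val` → check = True
So check = True

Answer: True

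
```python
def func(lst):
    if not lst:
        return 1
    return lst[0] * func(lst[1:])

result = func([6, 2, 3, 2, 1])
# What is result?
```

Product over [6, 2, 3, 2, 1] = 6 * 2 * 3 * 2 * 1 = 72

Answer: 72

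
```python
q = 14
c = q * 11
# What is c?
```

Trace:
`q = 14` → q = 14
`c = q * 11` → c = 154
So c = 154

Answer: 154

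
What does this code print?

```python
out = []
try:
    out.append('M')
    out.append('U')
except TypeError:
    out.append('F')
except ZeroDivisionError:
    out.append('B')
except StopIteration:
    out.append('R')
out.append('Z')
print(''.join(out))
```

Execution trace: 'M' (try body) → 'U' (try body, no exception) → 'Z' (after the try/except). Output: MUZ

Answer: MUZ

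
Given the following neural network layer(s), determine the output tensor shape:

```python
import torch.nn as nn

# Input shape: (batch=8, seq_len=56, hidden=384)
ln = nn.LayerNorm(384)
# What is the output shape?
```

Input: (8, 56, 384) -> Output: (8, 56, 384)

Answer: (8, 56, 384)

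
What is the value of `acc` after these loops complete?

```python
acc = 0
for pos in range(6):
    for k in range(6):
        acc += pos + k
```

Sum of all pos+k for pos,k in 6x6
`acc` takes the values: 0 → 1 → 3 → 6 → 10 → 15 → 16 → 18 → 21 → 25 → 30 → 36 → 38 → 41 → 45 → 50 → 56 → 63 → 66 → 70 → 75 → 81 → 88 → 96 → 100 → 105 → 111 → 118 → 126 → 135 → 140 → 146 → 153 → 161 → 170 → 180

Answer: 180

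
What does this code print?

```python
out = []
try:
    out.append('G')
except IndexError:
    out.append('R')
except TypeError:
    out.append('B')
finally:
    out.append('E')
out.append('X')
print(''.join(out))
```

Execution trace: 'G' (try body, no exception) → 'E' (finally) → 'X' (after the try/except). Output: GEX

Answer: GEX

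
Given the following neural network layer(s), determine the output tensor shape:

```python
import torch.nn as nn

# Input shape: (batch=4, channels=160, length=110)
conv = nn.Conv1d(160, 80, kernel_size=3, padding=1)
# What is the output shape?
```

Input: (4, 160, 110) -> Output: (4, 80, 110)

Answer: (4, 80, 110)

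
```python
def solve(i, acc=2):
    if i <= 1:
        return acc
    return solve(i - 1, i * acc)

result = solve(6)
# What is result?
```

Accumulator trace (n, acc): (6, 2) -> (5, 12) -> (4, 60) -> (3, 240) -> (2, 720) -> (1, 1440) -> return 1440

Answer: 1440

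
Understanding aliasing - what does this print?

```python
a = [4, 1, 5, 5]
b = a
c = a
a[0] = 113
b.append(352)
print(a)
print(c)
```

Key concept: multiple aliases.
Step by step:
`a = [4, 1, 5, 5]` → a = [4, 1, 5, 5]
`b = a` → b = [4, 1, 5, 5] (same object as a)
`c = a` → c = [4, 1, 5, 5] (same object as a, b)
`a[0] = 113` → a = [113, 1, 5, 5] (same object as b, c); b = [113, 1, 5, 5] (same object as a, c); c = [113, 1, 5, 5] (same object as a, b)
`b.append(352)` → a = [113, 1, 5, 5, 352] (same object as b, c); b = [113, 1, 5, 5, 352] (same object as a, c); c = [113, 1, 5, 5, 352] (same object as a, b)
`print(a)` → prints [113, 1, 5, 5, 352]
`print(c)` → prints [113, 1, 5, 5, 352]

Answer:
[113, 1, 5, 5, 352]
[113, 1, 5, 5, 352]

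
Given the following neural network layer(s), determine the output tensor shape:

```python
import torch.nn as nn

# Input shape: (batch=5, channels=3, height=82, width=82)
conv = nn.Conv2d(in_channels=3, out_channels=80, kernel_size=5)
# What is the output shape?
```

Input: (5, 3, 82, 82) -> Output: (5, 80, 78, 78)

Answer: (5, 80, 78, 78)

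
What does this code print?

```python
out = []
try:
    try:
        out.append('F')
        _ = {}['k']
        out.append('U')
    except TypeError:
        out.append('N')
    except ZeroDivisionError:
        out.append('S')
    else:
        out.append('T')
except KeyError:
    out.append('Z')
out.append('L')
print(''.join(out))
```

Execution trace: 'F' (try body) → 'Z' (outer except KeyError) → 'L' (after the try/except). Output: FZL

Answer: FZL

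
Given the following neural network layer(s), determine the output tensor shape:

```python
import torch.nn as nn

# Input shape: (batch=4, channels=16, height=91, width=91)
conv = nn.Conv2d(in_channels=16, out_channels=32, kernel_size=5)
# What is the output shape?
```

Input: (4, 16, 91, 91) -> Output: (4, 32, 87, 87)

Answer: (4, 32, 87, 87)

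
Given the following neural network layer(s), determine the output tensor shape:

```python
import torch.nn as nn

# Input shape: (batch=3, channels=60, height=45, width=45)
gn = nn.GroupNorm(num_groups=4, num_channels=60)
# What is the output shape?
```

Input: (3, 60, 45, 45) -> Output: (3, 60, 45, 45)

Answer: (3, 60, 45, 45)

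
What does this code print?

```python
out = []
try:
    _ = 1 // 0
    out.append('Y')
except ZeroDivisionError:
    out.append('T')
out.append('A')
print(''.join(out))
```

Execution trace: 'T' (except ZeroDivisionError) → 'A' (after the try/except). Output: TA

Answer: TA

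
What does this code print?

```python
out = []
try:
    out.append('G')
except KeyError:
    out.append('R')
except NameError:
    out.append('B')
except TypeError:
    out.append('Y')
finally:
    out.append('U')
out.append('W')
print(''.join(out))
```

Execution trace: 'G' (try body, no exception) → 'U' (finally) → 'W' (after the try/except). Output: GUW

Answer: GUW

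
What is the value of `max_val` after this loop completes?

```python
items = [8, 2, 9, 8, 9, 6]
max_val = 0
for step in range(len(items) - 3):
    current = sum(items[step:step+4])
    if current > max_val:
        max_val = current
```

Max sum of 4-element window in [8, 2, 9, 8, 9, 6]
`max_val` takes the values: 0 → 27 → 28 → 32

Answer: 32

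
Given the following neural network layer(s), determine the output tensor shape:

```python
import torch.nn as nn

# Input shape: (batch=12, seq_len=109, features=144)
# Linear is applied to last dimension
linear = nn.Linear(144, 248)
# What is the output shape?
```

Input: (12, 109, 144) -> Output: (12, 109, 248)

Answer: (12, 109, 248)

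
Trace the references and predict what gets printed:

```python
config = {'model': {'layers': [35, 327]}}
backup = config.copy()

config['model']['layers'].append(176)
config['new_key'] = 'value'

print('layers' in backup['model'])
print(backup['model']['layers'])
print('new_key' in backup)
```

Key concept: shallow copy gotcha with nested dict.
Step by step:
`config = {'model': {'layers': [35, 327]}}` → config = {'model': {'layers': [35, 327]}}
`backup = config.copy()` → backup = {'model': {'layers': [35, 327]}}
`config['model']['layers'].append(176)` → config = {'model': {'layers': [35, 327, 176]}}; backup = {'model': {'layers': [35, 327, 176]}}
`config['new_key'] = 'value'` → config = {'model': {'layers': [35, 327, 176]}, 'new_key': 'value'}
`print('layers' in backup['model'])` → prints True
`print(backup['model']['layers'])` → prints [35, 327, 176]
`print('new_key' in backup)` → prints False

Answer:
True
[35, 327, 176]
False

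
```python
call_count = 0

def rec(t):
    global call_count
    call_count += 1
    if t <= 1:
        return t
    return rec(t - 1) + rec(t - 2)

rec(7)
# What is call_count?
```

Calls(t) = 1 + Calls(t-1) + Calls(t-2); Calls(0)=Calls(1)=1. For t=7 this gives 41.

Answer: 41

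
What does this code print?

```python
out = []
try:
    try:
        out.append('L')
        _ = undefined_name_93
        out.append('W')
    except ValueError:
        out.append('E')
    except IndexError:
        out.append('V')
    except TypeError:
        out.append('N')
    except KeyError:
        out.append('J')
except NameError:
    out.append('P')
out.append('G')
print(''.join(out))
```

Execution trace: 'L' (try body) → 'P' (outer except NameError) → 'G' (after the try/except). Output: LPG

Answer: LPG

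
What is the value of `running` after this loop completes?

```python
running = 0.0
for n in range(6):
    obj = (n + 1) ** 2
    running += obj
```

Sum of squared losses 1² + 2² + ... + 6²
`running` takes the values: 0.0 → 1.0 → 5.0 → 14.0 → 30.0 → 55.0 → 91.0

Answer: 91.0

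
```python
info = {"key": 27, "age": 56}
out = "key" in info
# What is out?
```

Trace:
`info = {"key": 27, "age": 56}` → info = {'key': 27, 'age': 56}
`out = "key" in info` → out = True
So out = True

Answer: True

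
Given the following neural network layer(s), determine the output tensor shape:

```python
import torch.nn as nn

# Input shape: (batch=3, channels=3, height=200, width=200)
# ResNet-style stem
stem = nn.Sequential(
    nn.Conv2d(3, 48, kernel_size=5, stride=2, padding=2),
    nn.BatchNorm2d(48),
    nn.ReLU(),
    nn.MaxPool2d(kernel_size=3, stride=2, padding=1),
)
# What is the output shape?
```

Input: (3, 3, 200, 200) -> after Conv2d 5x5 stride=2: (3, 48, 100, 100) -> Output: (3, 48, 50, 50)

Answer: (3, 48, 50, 50)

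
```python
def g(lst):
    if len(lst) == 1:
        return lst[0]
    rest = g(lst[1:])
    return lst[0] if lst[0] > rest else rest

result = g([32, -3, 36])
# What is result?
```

Recursive max over [32, -3, 36] = 36

Answer: 36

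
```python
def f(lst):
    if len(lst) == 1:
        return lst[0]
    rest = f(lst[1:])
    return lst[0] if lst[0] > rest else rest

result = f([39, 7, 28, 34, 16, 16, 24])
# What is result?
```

Recursive max over [39, 7, 28, 34, 16, 16, 24] = 39

Answer: 39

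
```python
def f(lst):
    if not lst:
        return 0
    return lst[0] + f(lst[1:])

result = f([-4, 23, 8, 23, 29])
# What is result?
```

(-4) + 23 + 8 + 23 + 29 + 0 = 79

Answer: 79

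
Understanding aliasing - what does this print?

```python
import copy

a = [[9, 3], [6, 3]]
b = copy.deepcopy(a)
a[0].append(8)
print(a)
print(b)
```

Key concept: deep copy is fully independent.
Step by step:
`a = [[9, 3], [6, 3]]` → a = [[9, 3], [6, 3]]
`b = copy.deepcopy(a)` → b = [[9, 3], [6, 3]]
`a[0].append(8)` → a = [[9, 3, 8], [6, 3]]
`print(a)` → prints [[9, 3, 8], [6, 3]]
`print(b)` → prints [[9, 3], [6, 3]]

Answer:
[[9, 3, 8], [6, 3]]
[[9, 3], [6, 3]]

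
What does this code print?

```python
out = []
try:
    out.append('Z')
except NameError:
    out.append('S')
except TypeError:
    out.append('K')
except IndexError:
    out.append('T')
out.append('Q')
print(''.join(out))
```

Execution trace: 'Z' (try body, no exception) → 'Q' (after the try/except). Output: ZQ

Answer: ZQ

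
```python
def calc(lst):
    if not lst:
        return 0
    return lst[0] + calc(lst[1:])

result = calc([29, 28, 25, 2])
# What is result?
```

29 + 28 + 25 + 2 + 0 = 84

Answer: 84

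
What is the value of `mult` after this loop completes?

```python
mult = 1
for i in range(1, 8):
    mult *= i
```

7! = 5040
`mult` takes the values: 1 → 2 → 6 → 24 → 120 → 720 → 5040

Answer: 5040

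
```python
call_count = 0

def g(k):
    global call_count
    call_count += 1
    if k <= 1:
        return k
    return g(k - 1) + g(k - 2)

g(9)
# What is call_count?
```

Calls(k) = 1 + Calls(k-1) + Calls(k-2); Calls(0)=Calls(1)=1. For k=9 this gives 109.

Answer: 109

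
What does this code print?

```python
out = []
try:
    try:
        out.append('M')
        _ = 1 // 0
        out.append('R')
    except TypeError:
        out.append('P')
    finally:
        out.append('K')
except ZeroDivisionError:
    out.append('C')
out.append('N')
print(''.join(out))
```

Execution trace: 'M' (inner try body) → 'K' (inner finally) → 'C' (outer except ZeroDivisionError) → 'N' (after the try/except). Output: MKCN

Answer: MKCN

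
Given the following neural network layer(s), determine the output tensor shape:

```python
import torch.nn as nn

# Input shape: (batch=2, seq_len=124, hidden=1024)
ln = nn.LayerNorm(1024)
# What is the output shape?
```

Input: (2, 124, 1024) -> Output: (2, 124, 1024)

Answer: (2, 124, 1024)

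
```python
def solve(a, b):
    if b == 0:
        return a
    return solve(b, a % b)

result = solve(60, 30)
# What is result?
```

solve(60, 30) -> solve(30, 0) -> 30

Answer: 30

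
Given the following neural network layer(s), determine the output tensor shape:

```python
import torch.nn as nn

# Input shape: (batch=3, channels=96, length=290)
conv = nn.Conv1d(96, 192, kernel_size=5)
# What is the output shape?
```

Input: (3, 96, 290) -> Output: (3, 192, 286)

Answer: (3, 192, 286)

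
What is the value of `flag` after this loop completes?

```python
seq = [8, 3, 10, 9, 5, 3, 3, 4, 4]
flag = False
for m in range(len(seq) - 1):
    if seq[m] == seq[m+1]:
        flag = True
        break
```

Check consecutive duplicates in [8, 3, 10, 9, 5, 3, 3, 4, 4]
`flag` takes the values: False → True

Answer: True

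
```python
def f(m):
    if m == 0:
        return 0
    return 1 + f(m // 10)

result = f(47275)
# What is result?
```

Count of digits of 47275: 5

Answer: 5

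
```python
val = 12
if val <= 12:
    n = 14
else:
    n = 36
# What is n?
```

Trace:
`val = 12` → val = 12
`if val <= 12: ...` → val <= 12 is True → n = 14
So n = 14

Answer: 14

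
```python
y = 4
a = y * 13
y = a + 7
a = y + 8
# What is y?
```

Trace:
`y = 4` → y = 4
`a = y * 13` → a = 52
`y = a + 7` → y = 59
`a = y + 8` → a = 67
So y = 59

Answer: 59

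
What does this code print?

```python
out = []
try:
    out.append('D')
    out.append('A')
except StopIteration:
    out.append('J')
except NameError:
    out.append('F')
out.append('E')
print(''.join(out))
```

Execution trace: 'D' (try body) → 'A' (try body, no exception) → 'E' (after the try/except). Output: DAE

Answer: DAE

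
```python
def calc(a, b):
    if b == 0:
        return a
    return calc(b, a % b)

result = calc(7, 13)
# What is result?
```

calc(7, 13) -> calc(13, 7) -> calc(7, 6) -> calc(6, 1) -> calc(1, 0) -> 1

Answer: 1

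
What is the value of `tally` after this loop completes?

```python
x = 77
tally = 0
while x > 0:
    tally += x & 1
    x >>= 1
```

Count set bits in 77 (binary: 0b1001101)
`tally` takes the values: 0 → 1 → 2 → 3 → 4

Answer: 4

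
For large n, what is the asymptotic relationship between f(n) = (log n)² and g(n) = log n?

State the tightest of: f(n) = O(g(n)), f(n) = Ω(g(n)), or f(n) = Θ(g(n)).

(log n)² vs log n: f(n) = Ω(g(n)) but not O(g(n)) — (log n)² grows strictly faster than log n.

Answer: f(n) = Ω(g(n)) but not O(g(n)) — (log n)² grows strictly faster than log n.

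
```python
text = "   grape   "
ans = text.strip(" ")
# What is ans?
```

Trace:
`text = "   grape   "` → text = '   grape   '
`ans = text.strip(" ")` → ans = 'grape'
So ans = 'grape'

Answer: 'grape'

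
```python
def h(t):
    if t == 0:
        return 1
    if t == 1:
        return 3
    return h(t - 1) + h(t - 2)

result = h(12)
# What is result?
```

Build up from base cases: h(0)=1, h(1)=3, h(2)=4, h(3)=7, h(4)=11, h(5)=18, h(6)=29, ..., h(12)=521

Answer: 521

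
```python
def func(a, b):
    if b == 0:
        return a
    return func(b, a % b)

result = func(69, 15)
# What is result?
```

func(69, 15) -> func(15, 9) -> func(9, 6) -> func(6, 3) -> func(3, 0) -> 3

Answer: 3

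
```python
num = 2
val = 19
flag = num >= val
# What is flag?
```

Trace:
`num = 2` → num = 2
`val = 19` → val = 19
`flag = num >= val` → flag = False
So flag = False

Answer: False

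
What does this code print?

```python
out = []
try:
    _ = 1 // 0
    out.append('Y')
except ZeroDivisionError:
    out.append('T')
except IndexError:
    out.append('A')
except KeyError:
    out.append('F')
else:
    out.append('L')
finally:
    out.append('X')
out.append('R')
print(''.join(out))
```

Execution trace: 'T' (except ZeroDivisionError) → 'X' (finally) → 'R' (after the try/except). Output: TXR

Answer: TXR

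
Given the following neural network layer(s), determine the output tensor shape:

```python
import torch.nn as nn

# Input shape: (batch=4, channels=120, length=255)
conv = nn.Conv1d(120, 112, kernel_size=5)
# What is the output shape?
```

Input: (4, 120, 255) -> Output: (4, 112, 251)

Answer: (4, 112, 251)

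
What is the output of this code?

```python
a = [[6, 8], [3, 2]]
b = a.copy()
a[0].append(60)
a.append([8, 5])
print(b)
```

Key concept: shallow copy with nested lists.
Step by step:
`a = [[6, 8], [3, 2]]` → a = [[6, 8], [3, 2]]
`b = a.copy()` → b = [[6, 8], [3, 2]]
`a[0].append(60)` → a = [[6, 8, 60], [3, 2]]; b = [[6, 8, 60], [3, 2]]
`a.append([8, 5])` → a = [[6, 8, 60], [3, 2], [8, 5]]
`print(b)` → prints [[6, 8, 60], [3, 2]]

Answer: [[6, 8, 60], [3, 2]]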